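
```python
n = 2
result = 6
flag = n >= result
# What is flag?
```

Trace:
`n = 2` → n = 2
`result = 6` → result = 6
`flag = n >= result` → flag = False
So flag = False

Answer: False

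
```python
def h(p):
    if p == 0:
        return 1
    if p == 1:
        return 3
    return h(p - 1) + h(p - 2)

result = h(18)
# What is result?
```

Build up from base cases: h(0)=1, h(1)=3, h(2)=4, h(3)=7, h(4)=11, h(5)=18, h(6)=29, ..., h(18)=9349

Answer: 9349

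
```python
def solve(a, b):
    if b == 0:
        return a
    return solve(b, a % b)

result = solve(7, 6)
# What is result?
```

solve(7, 6) -> solve(6, 1) -> solve(1, 0) -> 1

Answer: 1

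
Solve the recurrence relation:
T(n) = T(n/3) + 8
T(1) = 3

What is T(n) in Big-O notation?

Each step divides n by 3 and adds 8. After log_3(n) steps we reach T(1)=3. So T(n) = 8·log_3(n) + 3 = O(log n).

Answer: O(log n)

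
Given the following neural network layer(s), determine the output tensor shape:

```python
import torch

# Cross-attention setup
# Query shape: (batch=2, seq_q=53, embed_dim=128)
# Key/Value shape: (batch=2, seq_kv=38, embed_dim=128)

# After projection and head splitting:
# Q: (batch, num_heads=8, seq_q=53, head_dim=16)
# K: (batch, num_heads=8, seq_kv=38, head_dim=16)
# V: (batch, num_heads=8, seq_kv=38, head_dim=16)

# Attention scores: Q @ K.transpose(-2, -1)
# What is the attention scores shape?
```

Input: (2, 53, 128) -> Output: (2, 8, 53, 38)

Answer: (2, 8, 53, 38)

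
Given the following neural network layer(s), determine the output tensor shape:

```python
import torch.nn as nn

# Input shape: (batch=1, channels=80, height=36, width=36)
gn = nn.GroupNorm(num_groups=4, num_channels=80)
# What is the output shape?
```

Input: (1, 80, 36, 36) -> Output: (1, 80, 36, 36)

Answer: (1, 80, 36, 36)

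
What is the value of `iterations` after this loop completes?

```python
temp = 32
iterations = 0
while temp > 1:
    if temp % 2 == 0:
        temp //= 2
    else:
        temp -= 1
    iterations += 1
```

Steps to reduce 32 to 1
`iterations` takes the values: 0 → 1 → 2 → 3 → 4 → 5

Answer: 5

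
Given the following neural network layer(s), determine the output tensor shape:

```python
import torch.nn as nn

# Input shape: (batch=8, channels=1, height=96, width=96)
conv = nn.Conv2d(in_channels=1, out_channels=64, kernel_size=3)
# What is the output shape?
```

Input: (8, 1, 96, 96) -> Output: (8, 64, 94, 94)

Answer: (8, 64, 94, 94)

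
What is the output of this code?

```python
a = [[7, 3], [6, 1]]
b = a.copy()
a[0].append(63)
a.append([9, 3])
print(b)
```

Key concept: shallow copy with nested lists.
Step by step:
`a = [[7, 3], [6, 1]]` → a = [[7, 3], [6, 1]]
`b = a.copy()` → b = [[7, 3], [6, 1]]
`a[0].append(63)` → a = [[7, 3, 63], [6, 1]]; b = [[7, 3, 63], [6, 1]]
`a.append([9, 3])` → a = [[7, 3, 63], [6, 1], [9, 3]]
`print(b)` → prints [[7, 3, 63], [6, 1]]

Answer: [[7, 3, 63], [6, 1]]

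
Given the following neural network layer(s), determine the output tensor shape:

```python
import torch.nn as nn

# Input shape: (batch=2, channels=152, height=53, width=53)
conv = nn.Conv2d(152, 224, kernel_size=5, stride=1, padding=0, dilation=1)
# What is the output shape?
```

Input: (2, 152, 53, 53) -> Output: (2, 224, 49, 49)

Answer: (2, 224, 49, 49)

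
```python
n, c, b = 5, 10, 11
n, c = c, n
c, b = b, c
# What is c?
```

Trace:
`n, c, b = 5, 10, 11` → n = 5; c = 10; b = 11
`n, c = c, n` → n = 10; c = 5
`c, b = b, c` → c = 11; b = 5
So c = 11

Answer: 11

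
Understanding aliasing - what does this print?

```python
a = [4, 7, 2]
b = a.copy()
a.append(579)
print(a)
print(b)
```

Key concept: list.copy() creates independent copy.
Step by step:
`a = [4, 7, 2]` → a = [4, 7, 2]
`b = a.copy()` → b = [4, 7, 2]
`a.append(579)` → a = [4, 7, 2, 579]
`print(a)` → prints [4, 7, 2, 579]
`print(b)` → prints [4, 7, 2]

Answer:
[4, 7, 2, 579]
[4, 7, 2]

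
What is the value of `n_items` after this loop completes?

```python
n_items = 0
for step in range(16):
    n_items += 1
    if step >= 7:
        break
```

Loop breaks when step reaches 7, n_items is 8
`n_items` takes the values: 0 → 1 → 2 → 3 → 4 → 5 → 6 → 7 → 8

Answer: 8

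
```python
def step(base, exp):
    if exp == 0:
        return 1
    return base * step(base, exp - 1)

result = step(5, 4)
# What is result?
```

step(5, 4) = 5 * 5 * 5 * 5 = 625

Answer: 625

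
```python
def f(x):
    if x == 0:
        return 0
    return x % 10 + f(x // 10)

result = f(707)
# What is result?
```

Sum of digits of 707: 7 + 0 + 7 = 14

Answer: 14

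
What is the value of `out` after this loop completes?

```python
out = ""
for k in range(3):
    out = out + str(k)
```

Concatenate digits 0 to 2
`out` takes the values: "" → "0" → "01" → "012"

Answer: "012"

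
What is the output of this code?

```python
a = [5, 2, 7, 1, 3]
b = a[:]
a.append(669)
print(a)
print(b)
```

Key concept: slice [:] creates copy.
Step by step:
`a = [5, 2, 7, 1, 3]` → a = [5, 2, 7, 1, 3]
`b = a[:]` → b = [5, 2, 7, 1, 3]
`a.append(669)` → a = [5, 2, 7, 1, 3, 669]
`print(a)` → prints [5, 2, 7, 1, 3, 669]
`print(b)` → prints [5, 2, 7, 1, 3]

Answer:
[5, 2, 7, 1, 3, 669]
[5, 2, 7, 1, 3]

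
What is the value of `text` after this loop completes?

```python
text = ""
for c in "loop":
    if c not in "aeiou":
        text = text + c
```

Remove vowels from 'loop'
`text` takes the values: "" → "l" → "lp"

Answer: "lp"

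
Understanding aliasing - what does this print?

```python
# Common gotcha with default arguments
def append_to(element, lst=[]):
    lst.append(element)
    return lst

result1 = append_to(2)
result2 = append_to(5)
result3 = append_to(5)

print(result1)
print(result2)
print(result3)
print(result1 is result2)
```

Key concept: mutable default argument gotcha.
Step by step:
`result1 = append_to(2)` → result1 = [2]
`result2 = append_to(5)` → result1 = [2, 5] (same object as result2); result2 = [2, 5] (same object as result1)
`result3 = append_to(5)` → result1 = [2, 5, 5] (same object as result2, result3); result2 = [2, 5, 5] (same object as result1, result3); result3 = [2, 5, 5] (same object as result1, result2)
`print(result1)` → prints [2, 5, 5]
`print(result2)` → prints [2, 5, 5]
`print(result3)` → prints [2, 5, 5]
`print(result1 is result2)` → prints True

Answer:
[2, 5, 5]
[2, 5, 5]
[2, 5, 5]
True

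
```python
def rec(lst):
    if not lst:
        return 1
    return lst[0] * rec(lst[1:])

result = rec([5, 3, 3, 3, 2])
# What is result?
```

Product over [5, 3, 3, 3, 2] = 5 * 3 * 3 * 3 * 2 = 270

Answer: 270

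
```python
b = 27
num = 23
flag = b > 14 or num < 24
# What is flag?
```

Trace:
`b = 27` → b = 27
`num = 23` → num = 23
`flag = b > 14 or num < 24` → flag = True
So flag = True

Answer: True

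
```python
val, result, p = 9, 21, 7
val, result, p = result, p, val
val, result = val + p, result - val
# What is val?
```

Trace:
`val, result, p = 9, 21, 7` → val = 9; result = 21; p = 7
`val, result, p = result, p, val` → val = 21; result = 7; p = 9
`val, result = val + p, result - val` → val = 30; result = -14
So val = 30

Answer: 30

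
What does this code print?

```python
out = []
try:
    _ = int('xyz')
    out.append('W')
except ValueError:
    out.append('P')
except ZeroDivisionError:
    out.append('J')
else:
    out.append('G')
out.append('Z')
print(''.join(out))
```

Execution trace: 'P' (except ValueError) → 'Z' (after the try/except). Output: PZ

Answer: PZ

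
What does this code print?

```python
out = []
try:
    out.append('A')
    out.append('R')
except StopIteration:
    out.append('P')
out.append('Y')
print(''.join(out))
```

Execution trace: 'A' (try body) → 'R' (try body, no exception) → 'Y' (after the try/except). Output: ARY

Answer: ARY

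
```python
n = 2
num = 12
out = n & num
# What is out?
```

Trace:
`n = 2` → n = 2
`num = 12` → num = 12
`out = n & num` → out = 0
So out = 0

Answer: 0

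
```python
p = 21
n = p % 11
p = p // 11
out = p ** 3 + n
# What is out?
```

Trace:
`p = 21` → p = 21
`n = p % 11` → n = 10
`p = p // 11` → p = 1
`out = p ** 3 + n` → out = 11
So out = 11

Answer: 11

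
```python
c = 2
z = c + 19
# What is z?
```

Trace:
`c = 2` → c = 2
`z = c + 19` → z = 21
So z = 21

Answer: 21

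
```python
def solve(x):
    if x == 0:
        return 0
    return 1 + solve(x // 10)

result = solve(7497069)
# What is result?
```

Count of digits of 7497069: 7

Answer: 7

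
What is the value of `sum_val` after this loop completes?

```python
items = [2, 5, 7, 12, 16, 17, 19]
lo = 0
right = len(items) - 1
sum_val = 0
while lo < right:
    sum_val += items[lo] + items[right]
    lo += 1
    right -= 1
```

Sum of pairs from ends
`sum_val` takes the values: 0 → 21 → 43 → 66

Answer: 66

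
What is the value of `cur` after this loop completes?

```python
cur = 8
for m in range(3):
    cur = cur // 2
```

Halve 3 times: 8 // 2^3 = 1
`cur` takes the values: 8 → 4 → 2 → 1

Answer: 1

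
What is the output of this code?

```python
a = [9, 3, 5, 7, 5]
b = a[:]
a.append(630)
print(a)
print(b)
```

Key concept: slice [:] creates copy.
Step by step:
`a = [9, 3, 5, 7, 5]` → a = [9, 3, 5, 7, 5]
`b = a[:]` → b = [9, 3, 5, 7, 5]
`a.append(630)` → a = [9, 3, 5, 7, 5, 630]
`print(a)` → prints [9, 3, 5, 7, 5, 630]
`print(b)` → prints [9, 3, 5, 7, 5]

Answer:
[9, 3, 5, 7, 5, 630]
[9, 3, 5, 7, 5]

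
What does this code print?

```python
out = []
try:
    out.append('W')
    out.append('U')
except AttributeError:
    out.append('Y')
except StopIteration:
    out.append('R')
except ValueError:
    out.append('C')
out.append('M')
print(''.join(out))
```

Execution trace: 'W' (try body) → 'U' (try body, no exception) → 'M' (after the try/except). Output: WUM

Answer: WUM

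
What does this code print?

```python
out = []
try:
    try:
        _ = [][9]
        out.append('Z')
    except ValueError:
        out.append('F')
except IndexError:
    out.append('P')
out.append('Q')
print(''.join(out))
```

Execution trace: 'P' (outer except IndexError) → 'Q' (after the try/except). Output: PQ

Answer: PQ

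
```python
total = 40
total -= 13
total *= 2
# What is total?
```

Trace:
`total = 40` → total = 40
`total -= 13` → total = 27
`total *= 2` → total = 54
So total = 54

Answer: 54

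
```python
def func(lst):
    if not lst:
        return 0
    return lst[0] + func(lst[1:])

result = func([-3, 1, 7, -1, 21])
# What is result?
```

(-3) + 1 + 7 + (-1) + 21 + 0 = 25

Answer: 25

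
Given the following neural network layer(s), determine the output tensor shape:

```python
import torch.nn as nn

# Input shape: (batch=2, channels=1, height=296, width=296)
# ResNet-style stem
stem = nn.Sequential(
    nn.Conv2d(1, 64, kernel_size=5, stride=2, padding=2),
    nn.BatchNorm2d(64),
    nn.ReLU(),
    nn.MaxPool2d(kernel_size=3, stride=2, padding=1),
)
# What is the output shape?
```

Input: (2, 1, 296, 296) -> after Conv2d 5x5 stride=2: (2, 64, 148, 148) -> Output: (2, 64, 74, 74)

Answer: (2, 64, 74, 74)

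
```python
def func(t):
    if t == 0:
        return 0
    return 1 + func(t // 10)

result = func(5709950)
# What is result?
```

Count of digits of 5709950: 7

Answer: 7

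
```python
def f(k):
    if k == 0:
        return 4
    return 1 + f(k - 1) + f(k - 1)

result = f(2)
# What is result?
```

f(k) = 1 + 2·f(k-1), f(0)=4. Closed form: (4+1)·2^2 - 1 = 19.

Answer: 19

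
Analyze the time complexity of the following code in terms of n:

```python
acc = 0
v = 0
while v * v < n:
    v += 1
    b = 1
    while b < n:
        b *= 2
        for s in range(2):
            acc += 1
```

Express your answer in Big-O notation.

Each loop level contributes: √n × log n × 1. Multiplying the contributions gives O(√n log n).

Answer: O(√n log n)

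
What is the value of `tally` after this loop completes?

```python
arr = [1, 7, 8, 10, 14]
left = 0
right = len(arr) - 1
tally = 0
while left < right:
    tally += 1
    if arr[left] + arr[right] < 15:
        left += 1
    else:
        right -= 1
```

Steps to find pair summing to 15
`tally` takes the values: 0 → 1 → 2 → 3 → 4

Answer: 4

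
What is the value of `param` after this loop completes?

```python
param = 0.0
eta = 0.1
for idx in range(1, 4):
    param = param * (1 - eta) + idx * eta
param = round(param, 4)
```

Moving average with lr=0.1
`param` takes the values: 0.0 → 0.1 → 0.29 → 0.561

Answer: 0.561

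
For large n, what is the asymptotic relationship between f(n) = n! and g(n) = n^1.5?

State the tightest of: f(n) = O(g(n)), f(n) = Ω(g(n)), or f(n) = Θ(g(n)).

n! vs n^1.5: f(n) = Ω(g(n)) but not O(g(n)) — n! grows strictly faster than n^1.5.

Answer: f(n) = Ω(g(n)) but not O(g(n)) — n! grows strictly faster than n^1.5.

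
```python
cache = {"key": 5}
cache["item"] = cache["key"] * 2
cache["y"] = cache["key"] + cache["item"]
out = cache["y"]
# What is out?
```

Trace:
`cache = {"key": 5}` → cache = {'key': 5}
`cache["item"] = cache["key"] * 2` → cache = {'key': 5, 'item': 10}
`cache["y"] = cache["key"] + cache["item"]` → cache = {'key': 5, 'item': 10, 'y': 15}
`out = cache["y"]` → out = 15
So out = 15

Answer: 15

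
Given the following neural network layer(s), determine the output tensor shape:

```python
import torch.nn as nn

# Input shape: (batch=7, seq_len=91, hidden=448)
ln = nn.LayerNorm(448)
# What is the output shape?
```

Input: (7, 91, 448) -> Output: (7, 91, 448)

Answer: (7, 91, 448)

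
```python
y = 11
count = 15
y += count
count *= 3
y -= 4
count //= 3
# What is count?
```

Trace:
`y = 11` → y = 11
`count = 15` → count = 15
`y += count` → y = 26
`count *= 3` → count = 45
`y -= 4` → y = 22
`count //= 3` → count = 15
So count = 15

Answer: 15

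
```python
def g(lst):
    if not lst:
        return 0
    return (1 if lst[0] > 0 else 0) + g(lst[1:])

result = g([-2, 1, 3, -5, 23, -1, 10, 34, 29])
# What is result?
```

Count of positive elements in [-2, 1, 3, -5, 23, -1, 10, 34, 29] = 6

Answer: 6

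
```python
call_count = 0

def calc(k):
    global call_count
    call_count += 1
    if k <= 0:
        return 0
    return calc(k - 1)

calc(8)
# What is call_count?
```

Linear recursion stepping by 1: 9 calls from k=8 down to ≤0.

Answer: 9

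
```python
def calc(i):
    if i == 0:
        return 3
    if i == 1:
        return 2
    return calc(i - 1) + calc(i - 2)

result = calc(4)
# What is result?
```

Build up from base cases: calc(0)=3, calc(1)=2, calc(2)=5, calc(3)=7, calc(4)=12

Answer: 12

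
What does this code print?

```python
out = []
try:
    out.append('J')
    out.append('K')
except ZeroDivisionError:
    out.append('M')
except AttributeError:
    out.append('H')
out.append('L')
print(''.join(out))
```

Execution trace: 'J' (try body) → 'K' (try body, no exception) → 'L' (after the try/except). Output: JKL

Answer: JKL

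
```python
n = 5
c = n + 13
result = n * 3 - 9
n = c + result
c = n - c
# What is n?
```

Trace:
`n = 5` → n = 5
`c = n + 13` → c = 18
`result = n * 3 - 9` → result = 6
`n = c + result` → n = 24
`c = n - c` → c = 6
So n = 24

Answer: 24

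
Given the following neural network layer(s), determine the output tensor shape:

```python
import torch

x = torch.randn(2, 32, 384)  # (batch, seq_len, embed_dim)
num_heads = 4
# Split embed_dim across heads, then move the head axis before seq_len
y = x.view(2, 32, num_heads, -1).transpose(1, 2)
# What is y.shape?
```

Input: (2, 32, 384) -> head_dim = 384 // 4 = 96; after view: (2, 32, 4, 96) -> after transpose(1, 2): (2, 4, 32, 96) -> Output: (2, 4, 32, 96)

Answer: (2, 4, 32, 96)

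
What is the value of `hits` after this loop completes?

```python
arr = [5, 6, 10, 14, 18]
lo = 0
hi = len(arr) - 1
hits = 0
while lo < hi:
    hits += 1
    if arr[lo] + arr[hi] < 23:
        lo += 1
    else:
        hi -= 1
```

Steps to find pair summing to 23
`hits` takes the values: 0 → 1 → 2 → 3 → 4

Answer: 4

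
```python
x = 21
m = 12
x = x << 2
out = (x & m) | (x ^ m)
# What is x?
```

Trace:
`x = 21` → x = 21
`m = 12` → m = 12
`x = x << 2` → x = 84
`out = (x & m) | (x ^ m)` → out = 92
So x = 84

Answer: 84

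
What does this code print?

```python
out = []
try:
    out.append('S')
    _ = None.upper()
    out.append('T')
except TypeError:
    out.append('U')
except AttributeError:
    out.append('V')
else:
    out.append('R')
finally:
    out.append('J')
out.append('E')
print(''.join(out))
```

Execution trace: 'S' (try body) → 'V' (except AttributeError) → 'J' (finally) → 'E' (after the try/except). Output: SVJE

Answer: SVJE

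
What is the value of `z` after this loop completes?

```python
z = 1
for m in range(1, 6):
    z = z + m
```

Start at 1, add 1 through 5
`z` takes the values: 1 → 2 → 4 → 7 → 11 → 16

Answer: 16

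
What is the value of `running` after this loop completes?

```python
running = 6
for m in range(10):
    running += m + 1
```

Start at 6, add 1 to 10 = 61
`running` takes the values: 6 → 7 → 9 → 12 → 16 → 21 → 27 → 34 → 42 → 51 → 61

Answer: 61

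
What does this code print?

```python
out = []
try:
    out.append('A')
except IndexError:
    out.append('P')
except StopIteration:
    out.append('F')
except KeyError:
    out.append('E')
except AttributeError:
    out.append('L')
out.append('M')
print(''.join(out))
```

Execution trace: 'A' (try body, no exception) → 'M' (after the try/except). Output: AM

Answer: AM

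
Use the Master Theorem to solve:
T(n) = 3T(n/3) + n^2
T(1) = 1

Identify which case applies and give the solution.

a=3, b=3, f(n)=n^2. log_3(3) = 1. Since c=2 > 1 and the regularity condition holds (3(n/3)^2 = (3/3^2)n^2 with 3/3^2 < 1), Case 3 applies: T(n) = Θ(f(n)) = O(n^2).

Answer: O(n^2) - Case 3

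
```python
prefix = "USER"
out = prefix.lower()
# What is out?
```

Trace:
`prefix = "USER"` → prefix = 'USER'
`out = prefix.lower()` → out = 'user'
So out = 'user'

Answer: 'user'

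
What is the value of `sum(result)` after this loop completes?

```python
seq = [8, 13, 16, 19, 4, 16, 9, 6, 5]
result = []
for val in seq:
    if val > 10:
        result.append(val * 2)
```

Sum of doubled values > 10
`result` takes the values: [] → [26] → [26, 32] → [26, 32, 38] → [26, 32, 38, 32]
So `sum(result)` = 128

Answer: 128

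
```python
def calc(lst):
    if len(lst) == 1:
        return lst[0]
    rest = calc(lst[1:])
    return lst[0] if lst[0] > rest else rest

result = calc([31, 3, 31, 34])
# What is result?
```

Recursive max over [31, 3, 31, 34] = 34

Answer: 34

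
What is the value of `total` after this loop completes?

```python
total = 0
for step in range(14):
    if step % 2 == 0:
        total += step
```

Sum of even numbers 0 to 13
`total` takes the values: 0 → 2 → 6 → 12 → 20 → 30 → 42

Answer: 42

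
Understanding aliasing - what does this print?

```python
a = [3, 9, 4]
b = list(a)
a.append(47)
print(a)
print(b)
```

Key concept: list() constructor creates copy.
Step by step:
`a = [3, 9, 4]` → a = [3, 9, 4]
`b = list(a)` → b = [3, 9, 4]
`a.append(47)` → a = [3, 9, 4, 47]
`print(a)` → prints [3, 9, 4, 47]
`print(b)` → prints [3, 9, 4]

Answer:
[3, 9, 4, 47]
[3, 9, 4]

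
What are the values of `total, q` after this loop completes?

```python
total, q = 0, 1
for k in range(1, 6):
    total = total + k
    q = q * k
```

Sum and factorial of 1 to 5
`total, q` takes the values: (0, 1) → (1, 1) → (3, 1) → (3, 2) → (6, 2) → (6, 6) → (10, 6) → (10, 24) → (15, 24) → (15, 120)

Answer: 15, 120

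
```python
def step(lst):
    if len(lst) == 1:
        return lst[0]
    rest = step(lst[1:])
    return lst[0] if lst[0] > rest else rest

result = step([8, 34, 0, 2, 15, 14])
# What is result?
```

Recursive max over [8, 34, 0, 2, 15, 14] = 34

Answer: 34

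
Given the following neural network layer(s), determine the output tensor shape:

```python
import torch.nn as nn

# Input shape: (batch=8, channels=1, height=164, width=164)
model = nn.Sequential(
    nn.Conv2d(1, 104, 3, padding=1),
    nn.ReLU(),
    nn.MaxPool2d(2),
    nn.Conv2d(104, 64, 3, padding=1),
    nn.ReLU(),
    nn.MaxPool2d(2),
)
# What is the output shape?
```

Input: (8, 1, 164, 164) -> after first Conv2d: (8, 104, 164, 164) -> after first MaxPool2d: (8, 104, 82, 82) -> after second Conv2d: (8, 64, 82, 82) -> Output: (8, 64, 41, 41)

Answer: (8, 64, 41, 41)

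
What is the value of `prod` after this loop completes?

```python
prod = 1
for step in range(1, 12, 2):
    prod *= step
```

Product of 1, 3, 5, ... up to 11
`prod` takes the values: 1 → 3 → 15 → 105 → 945 → 10395

Answer: 10395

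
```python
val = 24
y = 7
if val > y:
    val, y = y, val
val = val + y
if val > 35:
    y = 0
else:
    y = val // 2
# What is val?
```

Trace:
`val = 24` → val = 24
`y = 7` → y = 7
`if val > y: ...` → val > y is True → val = 7; y = 24
`val = val + y` → val = 31
`if val > 35: ...` → val > 35 is False, take else branch → y = 15
So val = 31

Answer: 31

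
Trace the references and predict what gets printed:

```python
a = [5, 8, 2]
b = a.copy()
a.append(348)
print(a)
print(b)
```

Key concept: list.copy() creates independent copy.
Step by step:
`a = [5, 8, 2]` → a = [5, 8, 2]
`b = a.copy()` → b = [5, 8, 2]
`a.append(348)` → a = [5, 8, 2, 348]
`print(a)` → prints [5, 8, 2, 348]
`print(b)` → prints [5, 8, 2]

Answer:
[5, 8, 2, 348]
[5, 8, 2]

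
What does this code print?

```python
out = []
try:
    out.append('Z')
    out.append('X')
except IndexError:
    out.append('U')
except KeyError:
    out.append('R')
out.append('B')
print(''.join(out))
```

Execution trace: 'Z' (try body) → 'X' (try body, no exception) → 'B' (after the try/except). Output: ZXB

Answer: ZXB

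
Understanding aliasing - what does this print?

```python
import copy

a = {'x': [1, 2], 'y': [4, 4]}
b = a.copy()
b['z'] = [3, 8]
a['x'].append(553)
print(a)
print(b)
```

Key concept: shallow copy of dict with mutable values.
Step by step:
`a = {'x': [1, 2], 'y': [4, 4]}` → a = {'x': [1, 2], 'y': [4, 4]}
`b = a.copy()` → b = {'x': [1, 2], 'y': [4, 4]}
`b['z'] = [3, 8]` → b = {'x': [1, 2], 'y': [4, 4], 'z': [3, 8]}
`a['x'].append(553)` → a = {'x': [1, 2, 553], 'y': [4, 4]}; b = {'x': [1, 2, 553], 'y': [4, 4], 'z': [3, 8]}
`print(a)` → prints {'x': [1, 2, 553], 'y': [4, 4]}
`print(b)` → prints {'x': [1, 2, 553], 'y': [4, 4], 'z': [3, 8]}

Answer:
{'x': [1, 2, 553], 'y': [4, 4]}
{'x': [1, 2, 553], 'y': [4, 4], 'z': [3, 8]}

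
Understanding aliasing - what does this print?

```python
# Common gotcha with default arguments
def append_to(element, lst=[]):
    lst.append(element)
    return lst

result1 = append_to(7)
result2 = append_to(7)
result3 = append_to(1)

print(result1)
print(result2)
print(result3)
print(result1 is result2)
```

Key concept: mutable default argument gotcha.
Step by step:
`result1 = append_to(7)` → result1 = [7]
`result2 = append_to(7)` → result1 = [7, 7] (same object as result2); result2 = [7, 7] (same object as result1)
`result3 = append_to(1)` → result1 = [7, 7, 1] (same object as result2, result3); result2 = [7, 7, 1] (same object as result1, result3); result3 = [7, 7, 1] (same object as result1, result2)
`print(result1)` → prints [7, 7, 1]
`print(result2)` → prints [7, 7, 1]
`print(result3)` → prints [7, 7, 1]
`print(result1 is result2)` → prints True

Answer:
[7, 7, 1]
[7, 7, 1]
[7, 7, 1]
True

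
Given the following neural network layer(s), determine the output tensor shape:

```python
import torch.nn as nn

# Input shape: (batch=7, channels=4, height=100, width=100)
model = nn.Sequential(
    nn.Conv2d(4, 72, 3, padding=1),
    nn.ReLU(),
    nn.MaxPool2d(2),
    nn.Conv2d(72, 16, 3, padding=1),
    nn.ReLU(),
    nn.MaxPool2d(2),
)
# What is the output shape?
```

Input: (7, 4, 100, 100) -> after first Conv2d: (7, 72, 100, 100) -> after first MaxPool2d: (7, 72, 50, 50) -> after second Conv2d: (7, 16, 50, 50) -> Output: (7, 16, 25, 25)

Answer: (7, 16, 25, 25)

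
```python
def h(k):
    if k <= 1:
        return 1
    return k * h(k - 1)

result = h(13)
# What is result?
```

h(13) = 13 * 12 * 11 * 10 * 9 * 8 * 7 * 6 * 5 * 4 * 3 * 2 * 1 = 6227020800

Answer: 6227020800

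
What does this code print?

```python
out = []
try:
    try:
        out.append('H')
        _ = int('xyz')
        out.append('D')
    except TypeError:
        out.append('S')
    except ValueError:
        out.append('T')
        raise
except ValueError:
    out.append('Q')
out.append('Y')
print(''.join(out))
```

Execution trace: 'H' (inner try body) → 'T' (inner except ValueError) → 'Q' (outer except ValueError) → 'Y' (after the try/except). Output: HTQY

Answer: HTQY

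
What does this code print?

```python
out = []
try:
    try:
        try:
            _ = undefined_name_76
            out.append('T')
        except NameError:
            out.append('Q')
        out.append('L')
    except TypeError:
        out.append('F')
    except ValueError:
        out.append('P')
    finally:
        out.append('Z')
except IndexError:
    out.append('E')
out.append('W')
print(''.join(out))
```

Execution trace: 'Q' (inner except NameError) → 'L' (try body, no exception) → 'Z' (finally) → 'W' (after the try/except). Output: QLZW

Answer: QLZW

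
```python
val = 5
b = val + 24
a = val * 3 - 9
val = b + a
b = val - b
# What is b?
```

Trace:
`val = 5` → val = 5
`b = val + 24` → b = 29
`a = val * 3 - 9` → a = 6
`val = b + a` → val = 35
`b = val - b` → b = 6
So b = 6

Answer: 6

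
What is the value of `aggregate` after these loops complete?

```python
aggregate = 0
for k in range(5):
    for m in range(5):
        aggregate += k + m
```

Sum of all k+m for k,m in 5x5
`aggregate` takes the values: 0 → 1 → 3 → 6 → 10 → 11 → 13 → 16 → 20 → 25 → 27 → 30 → 34 → 39 → 45 → 48 → 52 → 57 → 63 → 70 → 74 → 79 → 85 → 92 → 100

Answer: 100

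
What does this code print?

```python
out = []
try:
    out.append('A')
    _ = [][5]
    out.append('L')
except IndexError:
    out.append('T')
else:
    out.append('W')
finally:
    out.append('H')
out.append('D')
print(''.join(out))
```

Execution trace: 'A' (try body) → 'T' (except IndexError) → 'H' (finally) → 'D' (after the try/except). Output: ATHD

Answer: ATHD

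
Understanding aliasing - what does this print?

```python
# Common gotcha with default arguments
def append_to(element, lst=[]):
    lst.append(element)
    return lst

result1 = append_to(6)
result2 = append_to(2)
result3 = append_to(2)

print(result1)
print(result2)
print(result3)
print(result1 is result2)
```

Key concept: mutable default argument gotcha.
Step by step:
`result1 = append_to(6)` → result1 = [6]
`result2 = append_to(2)` → result1 = [6, 2] (same object as result2); result2 = [6, 2] (same object as result1)
`result3 = append_to(2)` → result1 = [6, 2, 2] (same object as result2, result3); result2 = [6, 2, 2] (same object as result1, result3); result3 = [6, 2, 2] (same object as result1, result2)
`print(result1)` → prints [6, 2, 2]
`print(result2)` → prints [6, 2, 2]
`print(result3)` → prints [6, 2, 2]
`print(result1 is result2)` → prints True

Answer:
[6, 2, 2]
[6, 2, 2]
[6, 2, 2]
True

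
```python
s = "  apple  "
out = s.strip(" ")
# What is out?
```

Trace:
`s = "  apple  "` → s = '  apple  '
`out = s.strip(" ")` → out = 'apple'
So out = 'apple'

Answer: 'apple'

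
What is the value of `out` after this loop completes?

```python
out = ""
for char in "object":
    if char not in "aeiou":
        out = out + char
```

Remove vowels from 'object'
`out` takes the values: "" → "b" → "bj" → "bjc" → "bjct"

Answer: "bjct"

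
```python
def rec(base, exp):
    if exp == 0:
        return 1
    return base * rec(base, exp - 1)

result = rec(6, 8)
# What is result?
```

rec(6, 8) = 6 * 6 * 6 * 6 * 6 * 6 * 6 * 6 = 1679616

Answer: 1679616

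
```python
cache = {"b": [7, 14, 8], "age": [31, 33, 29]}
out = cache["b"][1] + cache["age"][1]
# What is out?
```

Trace:
`cache = {"b": [7, 14, 8], "age": [31, 33, 29]}` → cache = {'b': [7, 14, 8], 'age': [31, 33, 29]}
`out = cache["b"][1] + cache["age"][1]` → out = 47
So out = 47

Answer: 47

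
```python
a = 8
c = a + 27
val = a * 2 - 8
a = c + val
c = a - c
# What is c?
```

Trace:
`a = 8` → a = 8
`c = a + 27` → c = 35
`val = a * 2 - 8` → val = 8
`a = c + val` → a = 43
`c = a - c` → c = 8
So c = 8

Answer: 8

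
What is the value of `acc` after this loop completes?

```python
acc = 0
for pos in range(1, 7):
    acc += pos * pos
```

Sum of squares 1² to 6² = 91
`acc` takes the values: 0 → 1 → 5 → 14 → 30 → 55 → 91

Answer: 91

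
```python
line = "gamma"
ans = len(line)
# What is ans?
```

Trace:
`line = "gamma"` → line = 'gamma'
`ans = len(line)` → ans = 5
So ans = 5

Answer: 5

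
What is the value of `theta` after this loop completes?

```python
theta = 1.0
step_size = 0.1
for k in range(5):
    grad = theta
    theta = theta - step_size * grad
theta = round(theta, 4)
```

Gradient descent: w = 1.0 * (1 - 0.1)^5
`theta` takes the values: 1.0 → 0.9 → 0.81 → 0.729 → 0.6561 → 0.59049 → 0.5905

Answer: 0.5905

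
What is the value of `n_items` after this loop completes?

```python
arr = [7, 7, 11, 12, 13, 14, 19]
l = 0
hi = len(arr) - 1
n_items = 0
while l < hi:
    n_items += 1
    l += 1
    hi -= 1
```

Iterations until pointers meet (list length 7)
`n_items` takes the values: 0 → 1 → 2 → 3

Answer: 3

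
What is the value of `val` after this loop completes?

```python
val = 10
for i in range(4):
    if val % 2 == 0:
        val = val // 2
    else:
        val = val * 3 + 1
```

Collatz-style transformation from 10
`val` takes the values: 10 → 5 → 16 → 8 → 4

Answer: 4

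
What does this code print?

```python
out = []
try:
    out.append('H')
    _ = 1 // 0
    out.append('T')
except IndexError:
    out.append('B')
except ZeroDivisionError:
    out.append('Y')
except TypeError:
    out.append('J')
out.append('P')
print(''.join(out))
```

Execution trace: 'H' (try body) → 'Y' (except ZeroDivisionError) → 'P' (after the try/except). Output: HYP

Answer: HYP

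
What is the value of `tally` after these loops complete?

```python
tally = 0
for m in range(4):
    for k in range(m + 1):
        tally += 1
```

Triangle: 1 + 2 + ... + 4
`tally` takes the values: 0 → 1 → 2 → 3 → 4 → 5 → 6 → 7 → 8 → 9 → 10

Answer: 10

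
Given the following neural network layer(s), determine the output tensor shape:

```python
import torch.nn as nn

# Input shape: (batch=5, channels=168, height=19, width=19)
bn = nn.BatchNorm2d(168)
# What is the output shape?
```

Input: (5, 168, 19, 19) -> Output: (5, 168, 19, 19)

Answer: (5, 168, 19, 19)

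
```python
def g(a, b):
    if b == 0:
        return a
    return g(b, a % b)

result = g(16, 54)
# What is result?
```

g(16, 54) -> g(54, 16) -> g(16, 6) -> g(6, 4) -> g(4, 2) -> g(2, 0) -> 2

Answer: 2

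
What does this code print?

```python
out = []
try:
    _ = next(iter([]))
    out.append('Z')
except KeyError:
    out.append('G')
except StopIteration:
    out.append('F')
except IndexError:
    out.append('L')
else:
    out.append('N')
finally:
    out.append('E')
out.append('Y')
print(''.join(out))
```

Execution trace: 'F' (except StopIteration) → 'E' (finally) → 'Y' (after the try/except). Output: FEY

Answer: FEY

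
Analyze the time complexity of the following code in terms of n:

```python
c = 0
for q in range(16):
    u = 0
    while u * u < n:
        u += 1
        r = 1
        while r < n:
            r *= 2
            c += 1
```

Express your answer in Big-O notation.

Each loop level contributes: 1 × √n × log n. Multiplying the contributions gives O(√n log n).

Answer: O(√n log n)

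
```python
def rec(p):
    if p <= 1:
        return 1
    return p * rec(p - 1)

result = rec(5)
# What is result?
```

rec(5) = 5 * 4 * 3 * 2 * 1 = 120

Answer: 120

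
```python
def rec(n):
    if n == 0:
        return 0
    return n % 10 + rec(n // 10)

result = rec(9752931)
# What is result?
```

Sum of digits of 9752931: 1 + 3 + 9 + 2 + 5 + 7 + 9 = 36

Answer: 36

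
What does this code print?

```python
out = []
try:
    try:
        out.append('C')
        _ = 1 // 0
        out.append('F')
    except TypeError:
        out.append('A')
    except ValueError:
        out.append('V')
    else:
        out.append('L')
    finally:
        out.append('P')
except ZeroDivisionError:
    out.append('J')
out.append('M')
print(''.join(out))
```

Execution trace: 'C' (try body) → 'P' (finally) → 'J' (outer except ZeroDivisionError) → 'M' (after the try/except). Output: CPJM

Answer: CPJM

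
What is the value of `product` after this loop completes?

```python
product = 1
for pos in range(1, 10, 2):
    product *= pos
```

Product of 1, 3, 5, ... up to 9
`product` takes the values: 1 → 3 → 15 → 105 → 945

Answer: 945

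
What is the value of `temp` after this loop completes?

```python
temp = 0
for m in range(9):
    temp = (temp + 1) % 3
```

Increment mod 3, 9 times = 0
`temp` takes the values: 0 → 1 → 2 → 0 → 1 → 2 → 0 → 1 → 2 → 0

Answer: 0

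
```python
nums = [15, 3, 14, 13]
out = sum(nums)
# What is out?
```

Trace:
`nums = [15, 3, 14, 13]` → nums = [15, 3, 14, 13]
`out = sum(nums)` → out = 45
So out = 45

Answer: 45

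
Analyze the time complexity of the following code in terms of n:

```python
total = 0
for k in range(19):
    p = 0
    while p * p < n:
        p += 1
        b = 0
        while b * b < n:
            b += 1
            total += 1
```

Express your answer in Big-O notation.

Each loop level contributes: 1 × √n × √n. Multiplying the contributions gives O(n).

Answer: O(n)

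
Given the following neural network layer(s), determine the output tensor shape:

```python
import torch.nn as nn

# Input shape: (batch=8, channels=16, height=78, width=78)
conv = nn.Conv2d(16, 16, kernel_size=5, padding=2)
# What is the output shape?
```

Input: (8, 16, 78, 78) -> Output: (8, 16, 78, 78)

Answer: (8, 16, 78, 78)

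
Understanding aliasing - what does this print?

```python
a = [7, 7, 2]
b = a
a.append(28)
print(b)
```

Key concept: basic list aliasing.
Step by step:
`a = [7, 7, 2]` → a = [7, 7, 2]
`b = a` → b = [7, 7, 2] (same object as a)
`a.append(28)` → a = [7, 7, 2, 28] (same object as b); b = [7, 7, 2, 28] (same object as a)
`print(b)` → prints [7, 7, 2, 28]

Answer: [7, 7, 2, 28]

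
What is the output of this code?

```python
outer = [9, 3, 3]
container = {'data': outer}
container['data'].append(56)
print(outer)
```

Key concept: dict holds reference to list.
Step by step:
`outer = [9, 3, 3]` → outer = [9, 3, 3]
`container = {'data': outer}` → container = {'data': [9, 3, 3]}
`container['data'].append(56)` → outer = [9, 3, 3, 56]; container = {'data': [9, 3, 3, 56]}
`print(outer)` → prints [9, 3, 3, 56]

Answer: [9, 3, 3, 56]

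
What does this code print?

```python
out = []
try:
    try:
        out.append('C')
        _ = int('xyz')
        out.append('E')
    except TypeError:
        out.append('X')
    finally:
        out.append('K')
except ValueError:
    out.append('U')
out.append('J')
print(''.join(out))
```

Execution trace: 'C' (try body) → 'K' (finally) → 'U' (outer except ValueError) → 'J' (after the try/except). Output: CKUJ

Answer: CKUJ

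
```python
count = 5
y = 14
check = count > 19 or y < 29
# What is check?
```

Trace:
`count = 5` → count = 5
`y = 14` → y = 14
`check = count > 19 or y < 29` → check = True
So check = True

Answer: True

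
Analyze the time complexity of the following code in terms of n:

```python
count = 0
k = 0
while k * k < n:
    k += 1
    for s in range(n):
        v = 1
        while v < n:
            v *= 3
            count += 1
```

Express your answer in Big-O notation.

Each loop level contributes: √n × n × log n. Multiplying the contributions gives O(n√n log n).

Answer: O(n√n log n)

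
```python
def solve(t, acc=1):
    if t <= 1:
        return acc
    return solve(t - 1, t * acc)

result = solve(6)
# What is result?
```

Accumulator trace (n, acc): (6, 1) -> (5, 6) -> (4, 30) -> (3, 120) -> (2, 360) -> (1, 720) -> return 720

Answer: 720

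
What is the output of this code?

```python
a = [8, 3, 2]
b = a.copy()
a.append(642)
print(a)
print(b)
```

Key concept: list.copy() creates independent copy.
Step by step:
`a = [8, 3, 2]` → a = [8, 3, 2]
`b = a.copy()` → b = [8, 3, 2]
`a.append(642)` → a = [8, 3, 2, 642]
`print(a)` → prints [8, 3, 2, 642]
`print(b)` → prints [8, 3, 2]

Answer:
[8, 3, 2, 642]
[8, 3, 2]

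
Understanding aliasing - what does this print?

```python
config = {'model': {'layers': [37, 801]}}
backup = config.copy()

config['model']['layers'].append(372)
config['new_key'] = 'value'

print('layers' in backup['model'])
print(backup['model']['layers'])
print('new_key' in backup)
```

Key concept: shallow copy gotcha with nested dict.
Step by step:
`config = {'model': {'layers': [37, 801]}}` → config = {'model': {'layers': [37, 801]}}
`backup = config.copy()` → backup = {'model': {'layers': [37, 801]}}
`config['model']['layers'].append(372)` → config = {'model': {'layers': [37, 801, 372]}}; backup = {'model': {'layers': [37, 801, 372]}}
`config['new_key'] = 'value'` → config = {'model': {'layers': [37, 801, 372]}, 'new_key': 'value'}
`print('layers' in backup['model'])` → prints True
`print(backup['model']['layers'])` → prints [37, 801, 372]
`print('new_key' in backup)` → prints False

Answer:
True
[37, 801, 372]
False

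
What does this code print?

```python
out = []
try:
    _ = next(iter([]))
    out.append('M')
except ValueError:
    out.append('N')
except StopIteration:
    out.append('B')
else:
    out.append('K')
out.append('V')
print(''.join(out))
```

Execution trace: 'B' (except StopIteration) → 'V' (after the try/except). Output: BV

Answer: BV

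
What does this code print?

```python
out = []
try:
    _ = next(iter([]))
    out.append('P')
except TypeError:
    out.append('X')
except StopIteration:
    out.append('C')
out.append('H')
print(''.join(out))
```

Execution trace: 'C' (except StopIteration) → 'H' (after the try/except). Output: CH

Answer: CH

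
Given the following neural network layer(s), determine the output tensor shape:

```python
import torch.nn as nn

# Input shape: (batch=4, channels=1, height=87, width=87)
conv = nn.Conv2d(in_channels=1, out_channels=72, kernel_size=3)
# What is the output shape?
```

Input: (4, 1, 87, 87) -> Output: (4, 72, 85, 85)

Answer: (4, 72, 85, 85)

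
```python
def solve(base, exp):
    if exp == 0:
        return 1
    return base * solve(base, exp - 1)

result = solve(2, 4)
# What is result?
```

solve(2, 4) = 2 * 2 * 2 * 2 = 16

Answer: 16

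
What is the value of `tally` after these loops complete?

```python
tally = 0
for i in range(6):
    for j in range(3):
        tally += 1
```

6 * 3 = 18
`tally` takes the values: 0 → 1 → 2 → 3 → 4 → 5 → 6 → 7 → 8 → 9 → 10 → 11 → 12 → 13 → 14 → 15 → 16 → 17 → 18

Answer: 18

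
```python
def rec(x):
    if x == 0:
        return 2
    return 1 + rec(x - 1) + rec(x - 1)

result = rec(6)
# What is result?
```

rec(x) = 1 + 2·rec(x-1), rec(0)=2. Closed form: (2+1)·2^6 - 1 = 191.

Answer: 191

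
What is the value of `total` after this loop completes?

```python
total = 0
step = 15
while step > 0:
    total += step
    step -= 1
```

Sum 15 down to 1
`total` takes the values: 0 → 15 → 29 → 42 → 54 → 65 → 75 → 84 → 92 → 99 → 105 → 110 → 114 → 117 → 119 → 120

Answer: 120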